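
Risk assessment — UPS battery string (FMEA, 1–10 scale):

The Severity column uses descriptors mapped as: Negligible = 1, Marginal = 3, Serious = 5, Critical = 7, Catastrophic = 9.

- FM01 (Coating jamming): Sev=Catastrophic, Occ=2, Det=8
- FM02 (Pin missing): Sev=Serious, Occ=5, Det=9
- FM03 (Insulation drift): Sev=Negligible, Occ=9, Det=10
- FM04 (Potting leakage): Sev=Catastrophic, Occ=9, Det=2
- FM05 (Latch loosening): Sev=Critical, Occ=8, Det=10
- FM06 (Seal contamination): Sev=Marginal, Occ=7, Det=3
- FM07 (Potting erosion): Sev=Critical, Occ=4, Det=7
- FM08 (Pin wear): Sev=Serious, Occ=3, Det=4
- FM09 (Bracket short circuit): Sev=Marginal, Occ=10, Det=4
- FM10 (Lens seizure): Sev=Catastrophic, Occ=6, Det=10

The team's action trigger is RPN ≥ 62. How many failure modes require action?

9

RPN = Severity × Occurrence × Detection:
  FM01: 9 × 2 × 8 = 144
  FM02: 5 × 5 × 9 = 225
  FM03: 1 × 9 × 10 = 90
  FM04: 9 × 9 × 2 = 162
  FM05: 7 × 8 × 10 = 560
  FM06: 3 × 7 × 3 = 63
  FM07: 7 × 4 × 7 = 196
  FM08: 5 × 3 × 4 = 60
  FM09: 3 × 10 × 4 = 120
  FM10: 9 × 6 × 10 = 540
Modes with RPN ≥ 62: FM01 (144), FM02 (225), FM03 (90), FM04 (162), FM05 (560), FM06 (63), FM07 (196), FM09 (120), FM10 (540) → 9.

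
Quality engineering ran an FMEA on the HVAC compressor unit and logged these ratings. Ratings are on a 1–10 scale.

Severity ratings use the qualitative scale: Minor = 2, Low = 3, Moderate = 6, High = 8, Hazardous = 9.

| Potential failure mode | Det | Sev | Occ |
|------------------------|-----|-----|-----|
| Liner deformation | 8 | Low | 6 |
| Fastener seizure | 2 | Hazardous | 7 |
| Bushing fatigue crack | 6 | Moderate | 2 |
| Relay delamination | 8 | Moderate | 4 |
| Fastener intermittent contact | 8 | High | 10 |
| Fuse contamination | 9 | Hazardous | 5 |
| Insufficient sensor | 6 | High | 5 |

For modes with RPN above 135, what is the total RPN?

RPN = Severity × Occurrence × Detection:
  Liner deformation: 3 × 6 × 8 = 144
  Fastener seizure: 9 × 7 × 2 = 126
  Bushing fatigue crack: 6 × 2 × 6 = 72
  Relay delamination: 6 × 4 × 8 = 192
  Fastener intermittent contact: 8 × 10 × 8 = 640
  Fuse contamination: 9 × 5 × 9 = 405
  Insufficient sensor: 8 × 5 × 6 = 240
RPN > 135: Liner deformation (144), Relay delamination (192), Fastener intermittent contact (640), Fuse contamination (405), Insufficient sensor (240).
Sum: 144 + 192 + 640 + 405 + 240 = 1621.

1621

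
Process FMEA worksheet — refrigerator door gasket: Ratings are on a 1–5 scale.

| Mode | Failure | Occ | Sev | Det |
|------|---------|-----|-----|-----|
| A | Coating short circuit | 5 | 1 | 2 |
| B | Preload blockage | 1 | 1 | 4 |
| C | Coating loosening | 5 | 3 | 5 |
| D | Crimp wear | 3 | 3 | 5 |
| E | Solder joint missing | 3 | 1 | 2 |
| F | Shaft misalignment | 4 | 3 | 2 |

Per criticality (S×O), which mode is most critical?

Criticality = Severity × Occurrence:
  A: 1 × 5 = 5
  B: 1 × 1 = 1
  C: 3 × 5 = 15
  D: 3 × 3 = 9
  E: 1 × 3 = 3
  F: 3 × 4 = 12
Highest criticality is 15 → C.

C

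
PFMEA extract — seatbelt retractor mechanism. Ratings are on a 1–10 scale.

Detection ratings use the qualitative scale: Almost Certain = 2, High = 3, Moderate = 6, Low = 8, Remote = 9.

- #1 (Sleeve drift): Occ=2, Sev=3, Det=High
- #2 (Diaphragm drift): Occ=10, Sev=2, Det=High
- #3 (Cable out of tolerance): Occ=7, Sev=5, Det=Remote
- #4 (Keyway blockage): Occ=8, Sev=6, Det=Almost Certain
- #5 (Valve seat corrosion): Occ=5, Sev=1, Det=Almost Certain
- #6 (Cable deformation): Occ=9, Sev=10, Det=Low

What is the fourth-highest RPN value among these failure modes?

RPN = Severity × Occurrence × Detection:
  #1: 3 × 2 × 3 = 18
  #2: 2 × 10 × 3 = 60
  #3: 5 × 7 × 9 = 315
  #4: 6 × 8 × 2 = 96
  #5: 1 × 5 × 2 = 10
  #6: 10 × 9 × 8 = 720
Sorted descending: 720, 315, 96, 60, 18, 10.
The fourth-highest RPN is 60 (#2).

60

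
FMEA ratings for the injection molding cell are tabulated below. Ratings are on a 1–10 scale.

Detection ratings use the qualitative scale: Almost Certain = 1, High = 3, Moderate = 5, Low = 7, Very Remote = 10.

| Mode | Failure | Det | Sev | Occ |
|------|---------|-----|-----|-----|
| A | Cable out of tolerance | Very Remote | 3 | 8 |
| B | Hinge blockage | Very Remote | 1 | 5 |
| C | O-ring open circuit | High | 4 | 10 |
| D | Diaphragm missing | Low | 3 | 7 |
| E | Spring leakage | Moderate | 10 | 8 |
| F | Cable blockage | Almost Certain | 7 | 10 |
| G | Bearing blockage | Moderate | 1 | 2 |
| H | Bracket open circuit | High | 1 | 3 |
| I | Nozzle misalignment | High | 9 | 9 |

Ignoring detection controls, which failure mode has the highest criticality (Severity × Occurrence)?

Criticality = Severity × Occurrence:
  A: 3 × 8 = 24
  B: 1 × 5 = 5
  C: 4 × 10 = 40
  D: 3 × 7 = 21
  E: 10 × 8 = 80
  F: 7 × 10 = 70
  G: 1 × 2 = 2
  H: 1 × 3 = 3
  I: 9 × 9 = 81
Highest criticality is 81 → I.

I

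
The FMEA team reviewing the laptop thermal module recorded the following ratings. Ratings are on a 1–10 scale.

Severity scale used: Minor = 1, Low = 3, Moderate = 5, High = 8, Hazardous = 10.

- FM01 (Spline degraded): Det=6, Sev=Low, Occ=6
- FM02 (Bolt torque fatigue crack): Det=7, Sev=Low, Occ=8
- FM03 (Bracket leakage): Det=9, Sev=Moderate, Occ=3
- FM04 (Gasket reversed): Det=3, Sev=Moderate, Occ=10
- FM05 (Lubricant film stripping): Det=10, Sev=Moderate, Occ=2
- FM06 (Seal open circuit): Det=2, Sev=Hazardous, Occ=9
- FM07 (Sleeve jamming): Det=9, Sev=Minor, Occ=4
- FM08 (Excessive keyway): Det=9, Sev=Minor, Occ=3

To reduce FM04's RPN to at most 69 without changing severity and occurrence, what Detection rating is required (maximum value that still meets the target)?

1

FM04: S=5, O=10, D=3 → current RPN = 150.
Fixed product = 50. Need 50 × D ≤ 69, so D ≤ 69/50 = 1.38.
Maximum integer Detection rating = 1 (gives RPN 50; D=2 would give 100 > 69).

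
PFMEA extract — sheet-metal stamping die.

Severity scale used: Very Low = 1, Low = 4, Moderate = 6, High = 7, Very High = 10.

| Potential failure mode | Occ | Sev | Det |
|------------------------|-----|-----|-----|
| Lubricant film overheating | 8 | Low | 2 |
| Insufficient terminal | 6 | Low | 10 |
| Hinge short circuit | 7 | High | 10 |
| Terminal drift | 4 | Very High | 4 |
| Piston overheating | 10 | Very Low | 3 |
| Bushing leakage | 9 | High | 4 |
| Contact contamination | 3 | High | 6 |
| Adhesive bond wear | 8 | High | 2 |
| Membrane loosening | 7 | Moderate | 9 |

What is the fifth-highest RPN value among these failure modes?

RPN = Severity × Occurrence × Detection:
  Lubricant film overheating: 4 × 8 × 2 = 64
  Insufficient terminal: 4 × 6 × 10 = 240
  Hinge short circuit: 7 × 7 × 10 = 490
  Terminal drift: 10 × 4 × 4 = 160
  Piston overheating: 1 × 10 × 3 = 30
  Bushing leakage: 7 × 9 × 4 = 252
  Contact contamination: 7 × 3 × 6 = 126
  Adhesive bond wear: 7 × 8 × 2 = 112
  Membrane loosening: 6 × 7 × 9 = 378
Sorted descending: 490, 378, 252, 240, 160, 126, 112, 64, 30.
The fifth-highest RPN is 160 (Terminal drift).

160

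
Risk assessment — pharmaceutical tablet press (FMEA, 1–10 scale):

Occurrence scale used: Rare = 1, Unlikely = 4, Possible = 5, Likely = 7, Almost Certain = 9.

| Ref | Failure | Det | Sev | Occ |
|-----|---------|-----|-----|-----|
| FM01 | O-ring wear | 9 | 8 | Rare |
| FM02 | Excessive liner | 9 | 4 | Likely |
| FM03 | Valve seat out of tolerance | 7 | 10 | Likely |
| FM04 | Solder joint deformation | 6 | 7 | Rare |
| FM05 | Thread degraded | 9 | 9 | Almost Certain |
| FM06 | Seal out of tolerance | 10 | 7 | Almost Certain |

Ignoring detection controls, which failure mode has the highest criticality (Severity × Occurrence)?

Criticality = Severity × Occurrence:
  FM01: 8 × 1 = 8
  FM02: 4 × 7 = 28
  FM03: 10 × 7 = 70
  FM04: 7 × 1 = 7
  FM05: 9 × 9 = 81
  FM06: 7 × 9 = 63
Highest criticality is 81 → FM05.

FM05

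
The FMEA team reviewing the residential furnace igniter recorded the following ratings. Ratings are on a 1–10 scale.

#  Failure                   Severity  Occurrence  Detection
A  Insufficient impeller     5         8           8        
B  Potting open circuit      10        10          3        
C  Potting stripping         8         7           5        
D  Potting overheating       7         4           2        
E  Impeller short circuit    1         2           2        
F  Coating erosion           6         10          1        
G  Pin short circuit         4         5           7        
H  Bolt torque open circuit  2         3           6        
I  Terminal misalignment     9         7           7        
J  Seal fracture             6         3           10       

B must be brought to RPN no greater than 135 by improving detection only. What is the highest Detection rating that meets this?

B: S=10, O=10, D=3 → current RPN = 300.
Fixed product = 100. Need 100 × D ≤ 135, so D ≤ 135/100 = 1.35.
Maximum integer Detection rating = 1 (gives RPN 100; D=2 would give 200 > 135).

1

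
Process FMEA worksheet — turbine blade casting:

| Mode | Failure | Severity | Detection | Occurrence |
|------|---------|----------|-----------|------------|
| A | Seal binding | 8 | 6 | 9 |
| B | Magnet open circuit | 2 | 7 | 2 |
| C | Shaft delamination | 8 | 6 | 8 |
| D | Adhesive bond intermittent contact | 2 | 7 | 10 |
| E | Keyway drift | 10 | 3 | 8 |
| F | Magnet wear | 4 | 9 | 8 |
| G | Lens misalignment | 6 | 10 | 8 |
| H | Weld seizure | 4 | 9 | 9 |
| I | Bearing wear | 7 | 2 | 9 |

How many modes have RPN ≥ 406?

2

RPN = Severity × Occurrence × Detection:
  A: 8 × 9 × 6 = 432
  B: 2 × 2 × 7 = 28
  C: 8 × 8 × 6 = 384
  D: 2 × 10 × 7 = 140
  E: 10 × 8 × 3 = 240
  F: 4 × 8 × 9 = 288
  G: 6 × 8 × 10 = 480
  H: 4 × 9 × 9 = 324
  I: 7 × 9 × 2 = 126
Modes with RPN ≥ 406: A (432), G (480) → 2.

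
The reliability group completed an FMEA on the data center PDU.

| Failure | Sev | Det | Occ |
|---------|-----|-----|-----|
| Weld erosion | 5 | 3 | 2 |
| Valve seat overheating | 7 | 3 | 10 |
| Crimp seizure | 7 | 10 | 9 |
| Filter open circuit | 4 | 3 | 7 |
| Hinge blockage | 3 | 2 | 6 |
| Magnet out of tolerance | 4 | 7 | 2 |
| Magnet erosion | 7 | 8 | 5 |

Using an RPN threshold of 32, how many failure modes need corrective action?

RPN = Severity × Occurrence × Detection:
  Weld erosion: 5 × 2 × 3 = 30
  Valve seat overheating: 7 × 10 × 3 = 210
  Crimp seizure: 7 × 9 × 10 = 630
  Filter open circuit: 4 × 7 × 3 = 84
  Hinge blockage: 3 × 6 × 2 = 36
  Magnet out of tolerance: 4 × 2 × 7 = 56
  Magnet erosion: 7 × 5 × 8 = 280
Modes with RPN ≥ 32: Valve seat overheating (210), Crimp seizure (630), Filter open circuit (84), Hinge blockage (36), Magnet out of tolerance (56), Magnet erosion (280) → 6.

6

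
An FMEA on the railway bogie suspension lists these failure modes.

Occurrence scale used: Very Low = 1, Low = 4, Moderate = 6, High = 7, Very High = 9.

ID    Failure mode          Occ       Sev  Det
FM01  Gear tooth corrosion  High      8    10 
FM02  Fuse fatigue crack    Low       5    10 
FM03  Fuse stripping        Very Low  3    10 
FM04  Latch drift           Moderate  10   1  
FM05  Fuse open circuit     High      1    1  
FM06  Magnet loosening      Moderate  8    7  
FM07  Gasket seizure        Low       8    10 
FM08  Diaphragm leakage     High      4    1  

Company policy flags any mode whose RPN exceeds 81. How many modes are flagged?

RPN = Severity × Occurrence × Detection:
  FM01: 8 × 7 × 10 = 560
  FM02: 5 × 4 × 10 = 200
  FM03: 3 × 1 × 10 = 30
  FM04: 10 × 6 × 1 = 60
  FM05: 1 × 7 × 1 = 7
  FM06: 8 × 6 × 7 = 336
  FM07: 8 × 4 × 10 = 320
  FM08: 4 × 7 × 1 = 28
Modes with RPN > 81: FM01 (560), FM02 (200), FM06 (336), FM07 (320) → 4.

4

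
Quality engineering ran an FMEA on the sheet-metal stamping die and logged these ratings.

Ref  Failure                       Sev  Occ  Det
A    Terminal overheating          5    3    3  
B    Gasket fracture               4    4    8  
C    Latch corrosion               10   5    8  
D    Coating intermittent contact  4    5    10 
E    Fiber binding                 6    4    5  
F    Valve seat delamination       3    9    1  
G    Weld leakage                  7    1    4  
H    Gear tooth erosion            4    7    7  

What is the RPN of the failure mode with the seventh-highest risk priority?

RPN = Severity × Occurrence × Detection:
  A: 5 × 3 × 3 = 45
  B: 4 × 4 × 8 = 128
  C: 10 × 5 × 8 = 400
  D: 4 × 5 × 10 = 200
  E: 6 × 4 × 5 = 120
  F: 3 × 9 × 1 = 27
  G: 7 × 1 × 4 = 28
  H: 4 × 7 × 7 = 196
Sorted descending: 400, 200, 196, 128, 120, 45, 28, 27.
The seventh-highest RPN is 28 (G).

28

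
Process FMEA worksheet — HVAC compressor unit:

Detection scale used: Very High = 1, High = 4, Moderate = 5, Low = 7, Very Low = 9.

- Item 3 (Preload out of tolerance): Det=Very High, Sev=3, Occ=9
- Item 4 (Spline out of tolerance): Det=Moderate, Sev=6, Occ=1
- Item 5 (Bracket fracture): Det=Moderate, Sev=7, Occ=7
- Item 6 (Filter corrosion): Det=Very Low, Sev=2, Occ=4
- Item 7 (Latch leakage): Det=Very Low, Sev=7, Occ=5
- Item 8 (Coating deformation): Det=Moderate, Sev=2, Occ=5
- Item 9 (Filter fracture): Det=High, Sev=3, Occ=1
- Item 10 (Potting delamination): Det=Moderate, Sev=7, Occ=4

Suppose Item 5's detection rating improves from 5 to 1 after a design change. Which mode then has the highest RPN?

RPN = Severity × Occurrence × Detection:
  Item 3: 3 × 9 × 1 = 27
  Item 4: 6 × 1 × 5 = 30
  Item 5: 7 × 7 × 5 = 245
  Item 6: 2 × 4 × 9 = 72
  Item 7: 7 × 5 × 9 = 315
  Item 8: 2 × 5 × 5 = 50
  Item 9: 3 × 1 × 4 = 12
  Item 10: 7 × 4 × 5 = 140
After action: Item 5 → 7 × 7 × 1 = 49.
Revised RPNs: Item 7=315, Item 10=140, Item 6=72, Item 8=50, Item 5=49, Item 4=30, Item 3=27, Item 9=12.
Highest is now Item 7 (315).

Item 7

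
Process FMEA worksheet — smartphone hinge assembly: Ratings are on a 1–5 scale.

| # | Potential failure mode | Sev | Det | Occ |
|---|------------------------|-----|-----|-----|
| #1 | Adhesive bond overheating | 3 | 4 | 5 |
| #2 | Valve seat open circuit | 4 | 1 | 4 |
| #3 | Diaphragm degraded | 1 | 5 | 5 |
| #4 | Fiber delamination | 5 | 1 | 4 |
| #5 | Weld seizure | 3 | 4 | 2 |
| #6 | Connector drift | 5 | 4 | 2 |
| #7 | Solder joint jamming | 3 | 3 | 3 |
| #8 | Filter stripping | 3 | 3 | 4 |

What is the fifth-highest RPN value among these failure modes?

25

RPN = Severity × Occurrence × Detection:
  #1: 3 × 5 × 4 = 60
  #2: 4 × 4 × 1 = 16
  #3: 1 × 5 × 5 = 25
  #4: 5 × 4 × 1 = 20
  #5: 3 × 2 × 4 = 24
  #6: 5 × 2 × 4 = 40
  #7: 3 × 3 × 3 = 27
  #8: 3 × 4 × 3 = 36
Sorted descending: 60, 40, 36, 27, 25, 24, 20, 16.
The fifth-highest RPN is 25 (#3).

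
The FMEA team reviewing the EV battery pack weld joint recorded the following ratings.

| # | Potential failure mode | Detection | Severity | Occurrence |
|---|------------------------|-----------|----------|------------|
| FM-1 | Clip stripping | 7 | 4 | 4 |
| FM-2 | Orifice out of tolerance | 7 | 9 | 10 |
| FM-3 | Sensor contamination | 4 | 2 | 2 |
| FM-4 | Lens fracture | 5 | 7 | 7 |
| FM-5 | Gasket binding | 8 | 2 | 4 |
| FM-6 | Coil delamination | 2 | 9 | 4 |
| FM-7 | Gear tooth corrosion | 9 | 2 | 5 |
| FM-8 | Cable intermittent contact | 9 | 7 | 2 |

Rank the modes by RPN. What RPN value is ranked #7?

64

RPN = Severity × Occurrence × Detection:
  FM-1: 4 × 4 × 7 = 112
  FM-2: 9 × 10 × 7 = 630
  FM-3: 2 × 2 × 4 = 16
  FM-4: 7 × 7 × 5 = 245
  FM-5: 2 × 4 × 8 = 64
  FM-6: 9 × 4 × 2 = 72
  FM-7: 2 × 5 × 9 = 90
  FM-8: 7 × 2 × 9 = 126
Sorted descending: 630, 245, 126, 112, 90, 72, 64, 16.
The seventh-highest RPN is 64 (FM-5).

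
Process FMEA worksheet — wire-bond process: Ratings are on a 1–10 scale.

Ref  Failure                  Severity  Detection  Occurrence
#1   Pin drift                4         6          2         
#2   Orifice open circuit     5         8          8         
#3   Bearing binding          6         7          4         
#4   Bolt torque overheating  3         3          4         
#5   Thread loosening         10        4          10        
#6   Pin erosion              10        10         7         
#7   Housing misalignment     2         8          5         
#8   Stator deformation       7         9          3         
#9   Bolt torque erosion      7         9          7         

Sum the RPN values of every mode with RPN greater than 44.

RPN = Severity × Occurrence × Detection:
  #1: 4 × 2 × 6 = 48
  #2: 5 × 8 × 8 = 320
  #3: 6 × 4 × 7 = 168
  #4: 3 × 4 × 3 = 36
  #5: 10 × 10 × 4 = 400
  #6: 10 × 7 × 10 = 700
  #7: 2 × 5 × 8 = 80
  #8: 7 × 3 × 9 = 189
  #9: 7 × 7 × 9 = 441
RPN > 44: #1 (48), #2 (320), #3 (168), #5 (400), #6 (700), #7 (80), #8 (189), #9 (441).
Sum: 48 + 320 + 168 + 400 + 700 + 80 + 189 + 441 = 2346.

2346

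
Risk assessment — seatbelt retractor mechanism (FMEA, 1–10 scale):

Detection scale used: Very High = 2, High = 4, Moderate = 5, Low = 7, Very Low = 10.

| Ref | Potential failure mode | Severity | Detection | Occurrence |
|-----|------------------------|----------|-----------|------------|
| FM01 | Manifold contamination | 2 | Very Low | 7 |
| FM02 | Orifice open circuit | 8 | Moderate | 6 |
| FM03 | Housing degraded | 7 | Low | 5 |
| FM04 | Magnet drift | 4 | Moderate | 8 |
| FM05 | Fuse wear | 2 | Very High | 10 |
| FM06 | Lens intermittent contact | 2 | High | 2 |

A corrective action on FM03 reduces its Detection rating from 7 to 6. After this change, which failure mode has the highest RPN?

RPN = Severity × Occurrence × Detection:
  FM01: 2 × 7 × 10 = 140
  FM02: 8 × 6 × 5 = 240
  FM03: 7 × 5 × 7 = 245
  FM04: 4 × 8 × 5 = 160
  FM05: 2 × 10 × 2 = 40
  FM06: 2 × 2 × 4 = 16
After action: FM03 → 7 × 5 × 6 = 210.
Revised RPNs: FM02=240, FM03=210, FM04=160, FM01=140, FM05=40, FM06=16.
Highest is now FM02 (240).

FM02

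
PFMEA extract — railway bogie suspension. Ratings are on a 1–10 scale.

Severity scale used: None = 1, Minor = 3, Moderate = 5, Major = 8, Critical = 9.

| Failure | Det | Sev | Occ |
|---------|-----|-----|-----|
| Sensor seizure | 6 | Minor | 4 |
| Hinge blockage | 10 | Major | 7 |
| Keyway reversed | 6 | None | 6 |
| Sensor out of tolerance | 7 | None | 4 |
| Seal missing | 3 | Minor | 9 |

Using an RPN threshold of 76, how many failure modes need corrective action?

RPN = Severity × Occurrence × Detection:
  Sensor seizure: 3 × 4 × 6 = 72
  Hinge blockage: 8 × 7 × 10 = 560
  Keyway reversed: 1 × 6 × 6 = 36
  Sensor out of tolerance: 1 × 4 × 7 = 28
  Seal missing: 3 × 9 × 3 = 81
Modes with RPN ≥ 76: Hinge blockage (560), Seal missing (81) → 2.

2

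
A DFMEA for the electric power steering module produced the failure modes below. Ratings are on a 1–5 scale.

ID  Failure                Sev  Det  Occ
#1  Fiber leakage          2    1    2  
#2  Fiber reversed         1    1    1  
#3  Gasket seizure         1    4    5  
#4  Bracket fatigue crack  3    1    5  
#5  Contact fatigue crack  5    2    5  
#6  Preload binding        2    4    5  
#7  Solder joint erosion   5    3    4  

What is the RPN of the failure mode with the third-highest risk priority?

RPN = Severity × Occurrence × Detection:
  #1: 2 × 2 × 1 = 4
  #2: 1 × 1 × 1 = 1
  #3: 1 × 5 × 4 = 20
  #4: 3 × 5 × 1 = 15
  #5: 5 × 5 × 2 = 50
  #6: 2 × 5 × 4 = 40
  #7: 5 × 4 × 3 = 60
Sorted descending: 60, 50, 40, 20, 15, 4, 1.
The third-highest RPN is 40 (#6).

40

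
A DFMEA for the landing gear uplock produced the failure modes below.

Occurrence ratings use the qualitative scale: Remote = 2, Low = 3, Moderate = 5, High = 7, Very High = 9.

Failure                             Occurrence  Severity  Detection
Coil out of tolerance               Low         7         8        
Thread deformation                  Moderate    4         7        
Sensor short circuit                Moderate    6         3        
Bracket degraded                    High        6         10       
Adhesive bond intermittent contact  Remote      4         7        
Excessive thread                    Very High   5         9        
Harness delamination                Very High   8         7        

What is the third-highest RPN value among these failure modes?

405

RPN = Severity × Occurrence × Detection:
  Coil out of tolerance: 7 × 3 × 8 = 168
  Thread deformation: 4 × 5 × 7 = 140
  Sensor short circuit: 6 × 5 × 3 = 90
  Bracket degraded: 6 × 7 × 10 = 420
  Adhesive bond intermittent contact: 4 × 2 × 7 = 56
  Excessive thread: 5 × 9 × 9 = 405
  Harness delamination: 8 × 9 × 7 = 504
Sorted descending: 504, 420, 405, 168, 140, 90, 56.
The third-highest RPN is 405 (Excessive thread).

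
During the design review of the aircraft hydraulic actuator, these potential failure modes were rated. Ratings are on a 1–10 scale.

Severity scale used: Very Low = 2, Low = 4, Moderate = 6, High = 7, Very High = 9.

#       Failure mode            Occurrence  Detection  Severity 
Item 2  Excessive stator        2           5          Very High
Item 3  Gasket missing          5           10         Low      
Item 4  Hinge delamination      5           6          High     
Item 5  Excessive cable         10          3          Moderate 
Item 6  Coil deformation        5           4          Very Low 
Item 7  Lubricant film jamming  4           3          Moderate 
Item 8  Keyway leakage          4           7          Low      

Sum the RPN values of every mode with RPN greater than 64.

864

RPN = Severity × Occurrence × Detection:
  Item 2: 9 × 2 × 5 = 90
  Item 3: 4 × 5 × 10 = 200
  Item 4: 7 × 5 × 6 = 210
  Item 5: 6 × 10 × 3 = 180
  Item 6: 2 × 5 × 4 = 40
  Item 7: 6 × 4 × 3 = 72
  Item 8: 4 × 4 × 7 = 112
RPN > 64: Item 2 (90), Item 3 (200), Item 4 (210), Item 5 (180), Item 7 (72), Item 8 (112).
Sum: 90 + 200 + 210 + 180 + 72 + 112 = 864.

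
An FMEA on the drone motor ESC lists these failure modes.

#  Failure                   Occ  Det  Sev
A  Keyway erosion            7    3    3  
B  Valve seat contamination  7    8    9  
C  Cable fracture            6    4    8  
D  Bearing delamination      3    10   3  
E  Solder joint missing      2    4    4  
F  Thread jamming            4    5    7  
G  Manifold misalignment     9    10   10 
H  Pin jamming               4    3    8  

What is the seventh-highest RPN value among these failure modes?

RPN = Severity × Occurrence × Detection:
  A: 3 × 7 × 3 = 63
  B: 9 × 7 × 8 = 504
  C: 8 × 6 × 4 = 192
  D: 3 × 3 × 10 = 90
  E: 4 × 2 × 4 = 32
  F: 7 × 4 × 5 = 140
  G: 10 × 9 × 10 = 900
  H: 8 × 4 × 3 = 96
Sorted descending: 900, 504, 192, 140, 96, 90, 63, 32.
The seventh-highest RPN is 63 (A).

63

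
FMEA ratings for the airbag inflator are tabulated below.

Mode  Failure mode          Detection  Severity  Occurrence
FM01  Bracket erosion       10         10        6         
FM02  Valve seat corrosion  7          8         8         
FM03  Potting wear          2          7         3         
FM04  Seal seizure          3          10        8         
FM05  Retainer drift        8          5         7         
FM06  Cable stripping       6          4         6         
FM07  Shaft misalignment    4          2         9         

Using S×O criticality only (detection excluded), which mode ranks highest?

FM04

Criticality = Severity × Occurrence:
  FM01: 10 × 6 = 60
  FM02: 8 × 8 = 64
  FM03: 7 × 3 = 21
  FM04: 10 × 8 = 80
  FM05: 5 × 7 = 35
  FM06: 4 × 6 = 24
  FM07: 2 × 9 = 18
Highest criticality is 80 → FM04.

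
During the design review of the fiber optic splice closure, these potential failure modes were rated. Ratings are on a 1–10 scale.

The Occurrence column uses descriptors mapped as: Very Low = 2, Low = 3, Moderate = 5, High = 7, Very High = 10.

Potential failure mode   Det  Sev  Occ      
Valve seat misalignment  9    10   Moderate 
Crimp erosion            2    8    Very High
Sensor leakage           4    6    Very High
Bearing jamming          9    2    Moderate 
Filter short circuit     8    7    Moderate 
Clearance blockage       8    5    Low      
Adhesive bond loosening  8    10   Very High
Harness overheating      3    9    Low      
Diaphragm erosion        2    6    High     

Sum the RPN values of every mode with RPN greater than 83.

2224

RPN = Severity × Occurrence × Detection:
  Valve seat misalignment: 10 × 5 × 9 = 450
  Crimp erosion: 8 × 10 × 2 = 160
  Sensor leakage: 6 × 10 × 4 = 240
  Bearing jamming: 2 × 5 × 9 = 90
  Filter short circuit: 7 × 5 × 8 = 280
  Clearance blockage: 5 × 3 × 8 = 120
  Adhesive bond loosening: 10 × 10 × 8 = 800
  Harness overheating: 9 × 3 × 3 = 81
  Diaphragm erosion: 6 × 7 × 2 = 84
RPN > 83: Valve seat misalignment (450), Crimp erosion (160), Sensor leakage (240), Bearing jamming (90), Filter short circuit (280), Clearance blockage (120), Adhesive bond loosening (800), Diaphragm erosion (84).
Sum: 450 + 160 + 240 + 90 + 280 + 120 + 800 + 84 = 2224.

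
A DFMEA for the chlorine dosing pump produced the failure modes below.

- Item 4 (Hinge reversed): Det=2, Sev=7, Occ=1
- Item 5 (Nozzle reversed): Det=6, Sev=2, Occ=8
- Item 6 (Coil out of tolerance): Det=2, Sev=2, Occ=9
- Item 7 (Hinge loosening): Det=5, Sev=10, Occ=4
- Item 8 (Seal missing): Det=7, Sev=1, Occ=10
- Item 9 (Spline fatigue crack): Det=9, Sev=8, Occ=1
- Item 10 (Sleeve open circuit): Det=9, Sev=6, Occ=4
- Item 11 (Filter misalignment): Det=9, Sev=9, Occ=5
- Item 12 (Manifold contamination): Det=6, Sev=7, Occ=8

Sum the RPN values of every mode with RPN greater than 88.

1253

RPN = Severity × Occurrence × Detection:
  Item 4: 7 × 1 × 2 = 14
  Item 5: 2 × 8 × 6 = 96
  Item 6: 2 × 9 × 2 = 36
  Item 7: 10 × 4 × 5 = 200
  Item 8: 1 × 10 × 7 = 70
  Item 9: 8 × 1 × 9 = 72
  Item 10: 6 × 4 × 9 = 216
  Item 11: 9 × 5 × 9 = 405
  Item 12: 7 × 8 × 6 = 336
RPN > 88: Item 5 (96), Item 7 (200), Item 10 (216), Item 11 (405), Item 12 (336).
Sum: 96 + 200 + 216 + 405 + 336 = 1253.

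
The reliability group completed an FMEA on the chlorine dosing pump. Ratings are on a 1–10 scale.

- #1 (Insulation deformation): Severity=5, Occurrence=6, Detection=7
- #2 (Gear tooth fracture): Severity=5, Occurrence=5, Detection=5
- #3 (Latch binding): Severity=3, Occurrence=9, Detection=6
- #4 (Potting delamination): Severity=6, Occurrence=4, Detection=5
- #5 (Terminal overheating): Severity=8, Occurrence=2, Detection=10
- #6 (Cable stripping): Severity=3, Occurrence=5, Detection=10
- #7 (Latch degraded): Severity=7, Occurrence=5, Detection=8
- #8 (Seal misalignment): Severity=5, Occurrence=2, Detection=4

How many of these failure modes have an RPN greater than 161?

3

RPN = Severity × Occurrence × Detection:
  #1: 5 × 6 × 7 = 210
  #2: 5 × 5 × 5 = 125
  #3: 3 × 9 × 6 = 162
  #4: 6 × 4 × 5 = 120
  #5: 8 × 2 × 10 = 160
  #6: 3 × 5 × 10 = 150
  #7: 7 × 5 × 8 = 280
  #8: 5 × 2 × 4 = 40
Modes with RPN > 161: #1 (210), #3 (162), #7 (280) → 3.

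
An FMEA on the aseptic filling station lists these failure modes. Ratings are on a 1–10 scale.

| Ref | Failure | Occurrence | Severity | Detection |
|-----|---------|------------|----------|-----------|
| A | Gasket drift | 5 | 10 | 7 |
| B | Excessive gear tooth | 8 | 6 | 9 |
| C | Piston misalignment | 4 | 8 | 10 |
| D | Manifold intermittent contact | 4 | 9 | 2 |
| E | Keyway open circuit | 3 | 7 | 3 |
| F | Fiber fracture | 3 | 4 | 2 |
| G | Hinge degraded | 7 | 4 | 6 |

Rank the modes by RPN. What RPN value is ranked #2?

RPN = Severity × Occurrence × Detection:
  A: 10 × 5 × 7 = 350
  B: 6 × 8 × 9 = 432
  C: 8 × 4 × 10 = 320
  D: 9 × 4 × 2 = 72
  E: 7 × 3 × 3 = 63
  F: 4 × 3 × 2 = 24
  G: 4 × 7 × 6 = 168
Sorted descending: 432, 350, 320, 168, 72, 63, 24.
The second-highest RPN is 350 (A).

350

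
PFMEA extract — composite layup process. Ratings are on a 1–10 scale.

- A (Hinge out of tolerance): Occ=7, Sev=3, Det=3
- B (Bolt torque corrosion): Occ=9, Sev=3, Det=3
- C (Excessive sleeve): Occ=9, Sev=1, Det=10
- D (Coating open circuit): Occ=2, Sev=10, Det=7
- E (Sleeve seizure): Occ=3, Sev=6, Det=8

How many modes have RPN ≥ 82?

RPN = Severity × Occurrence × Detection:
  A: 3 × 7 × 3 = 63
  B: 3 × 9 × 3 = 81
  C: 1 × 9 × 10 = 90
  D: 10 × 2 × 7 = 140
  E: 6 × 3 × 8 = 144
Modes with RPN ≥ 82: C (90), D (140), E (144) → 3.

3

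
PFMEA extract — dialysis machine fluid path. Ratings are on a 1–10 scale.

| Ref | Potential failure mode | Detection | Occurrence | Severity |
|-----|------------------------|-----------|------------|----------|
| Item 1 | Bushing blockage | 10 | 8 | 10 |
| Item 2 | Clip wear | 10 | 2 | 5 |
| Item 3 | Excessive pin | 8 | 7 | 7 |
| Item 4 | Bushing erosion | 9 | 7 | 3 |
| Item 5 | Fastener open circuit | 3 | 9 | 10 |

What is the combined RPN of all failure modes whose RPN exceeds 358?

1192

RPN = Severity × Occurrence × Detection:
  Item 1: 10 × 8 × 10 = 800
  Item 2: 5 × 2 × 10 = 100
  Item 3: 7 × 7 × 8 = 392
  Item 4: 3 × 7 × 9 = 189
  Item 5: 10 × 9 × 3 = 270
RPN > 358: Item 1 (800), Item 3 (392).
Sum: 800 + 392 = 1192.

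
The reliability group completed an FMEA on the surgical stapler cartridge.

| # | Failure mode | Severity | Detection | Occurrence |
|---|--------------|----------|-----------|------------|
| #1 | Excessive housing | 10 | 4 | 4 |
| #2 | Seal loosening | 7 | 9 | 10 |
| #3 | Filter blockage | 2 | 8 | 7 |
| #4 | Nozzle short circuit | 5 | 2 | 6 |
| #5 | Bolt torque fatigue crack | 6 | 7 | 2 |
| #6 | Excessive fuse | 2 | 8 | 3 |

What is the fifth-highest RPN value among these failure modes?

RPN = Severity × Occurrence × Detection:
  #1: 10 × 4 × 4 = 160
  #2: 7 × 10 × 9 = 630
  #3: 2 × 7 × 8 = 112
  #4: 5 × 6 × 2 = 60
  #5: 6 × 2 × 7 = 84
  #6: 2 × 3 × 8 = 48
Sorted descending: 630, 160, 112, 84, 60, 48.
The fifth-highest RPN is 60 (#4).

60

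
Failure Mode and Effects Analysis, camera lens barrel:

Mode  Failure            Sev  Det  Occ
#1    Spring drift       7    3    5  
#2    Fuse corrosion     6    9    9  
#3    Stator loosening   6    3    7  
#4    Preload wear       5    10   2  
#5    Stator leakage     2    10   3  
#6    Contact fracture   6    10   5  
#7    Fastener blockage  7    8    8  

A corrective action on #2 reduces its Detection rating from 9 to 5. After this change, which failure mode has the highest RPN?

RPN = Severity × Occurrence × Detection:
  #1: 7 × 5 × 3 = 105
  #2: 6 × 9 × 9 = 486
  #3: 6 × 7 × 3 = 126
  #4: 5 × 2 × 10 = 100
  #5: 2 × 3 × 10 = 60
  #6: 6 × 5 × 10 = 300
  #7: 7 × 8 × 8 = 448
After action: #2 → 6 × 9 × 5 = 270.
Revised RPNs: #7=448, #6=300, #2=270, #3=126, #1=105, #4=100, #5=60.
Highest is now #7 (448).

#7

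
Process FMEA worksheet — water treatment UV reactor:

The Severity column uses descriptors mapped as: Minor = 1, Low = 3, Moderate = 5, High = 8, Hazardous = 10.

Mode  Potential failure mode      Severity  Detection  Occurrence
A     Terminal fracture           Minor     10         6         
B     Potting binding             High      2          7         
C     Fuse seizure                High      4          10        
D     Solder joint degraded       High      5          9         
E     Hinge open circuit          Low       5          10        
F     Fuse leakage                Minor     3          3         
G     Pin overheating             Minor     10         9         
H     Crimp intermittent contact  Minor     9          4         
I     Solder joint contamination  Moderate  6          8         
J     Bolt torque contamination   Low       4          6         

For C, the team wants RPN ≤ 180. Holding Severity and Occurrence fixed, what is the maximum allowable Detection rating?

C: S=8, O=10, D=4 → current RPN = 320.
Fixed product = 80. Need 80 × D ≤ 180, so D ≤ 180/80 = 2.25.
Maximum integer Detection rating = 2 (gives RPN 160; D=3 would give 240 > 180).

2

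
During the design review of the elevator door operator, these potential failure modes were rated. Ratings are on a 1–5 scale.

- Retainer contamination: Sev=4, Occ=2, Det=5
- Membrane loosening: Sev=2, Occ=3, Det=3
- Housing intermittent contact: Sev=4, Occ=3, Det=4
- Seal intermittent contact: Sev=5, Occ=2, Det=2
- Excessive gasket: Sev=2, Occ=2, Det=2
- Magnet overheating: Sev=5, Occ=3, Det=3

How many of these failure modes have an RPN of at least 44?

RPN = Severity × Occurrence × Detection:
  Retainer contamination: 4 × 2 × 5 = 40
  Membrane loosening: 2 × 3 × 3 = 18
  Housing intermittent contact: 4 × 3 × 4 = 48
  Seal intermittent contact: 5 × 2 × 2 = 20
  Excessive gasket: 2 × 2 × 2 = 8
  Magnet overheating: 5 × 3 × 3 = 45
Modes with RPN ≥ 44: Housing intermittent contact (48), Magnet overheating (45) → 2.

2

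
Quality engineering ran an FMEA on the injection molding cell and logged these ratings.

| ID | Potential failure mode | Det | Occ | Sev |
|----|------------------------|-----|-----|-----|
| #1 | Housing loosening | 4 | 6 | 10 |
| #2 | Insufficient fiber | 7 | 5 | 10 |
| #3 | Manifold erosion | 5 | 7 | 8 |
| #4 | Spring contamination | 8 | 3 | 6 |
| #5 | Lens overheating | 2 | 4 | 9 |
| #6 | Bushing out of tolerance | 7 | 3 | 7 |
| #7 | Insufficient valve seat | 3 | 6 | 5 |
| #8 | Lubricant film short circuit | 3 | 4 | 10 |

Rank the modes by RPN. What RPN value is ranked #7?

RPN = Severity × Occurrence × Detection:
  #1: 10 × 6 × 4 = 240
  #2: 10 × 5 × 7 = 350
  #3: 8 × 7 × 5 = 280
  #4: 6 × 3 × 8 = 144
  #5: 9 × 4 × 2 = 72
  #6: 7 × 3 × 7 = 147
  #7: 5 × 6 × 3 = 90
  #8: 10 × 4 × 3 = 120
Sorted descending: 350, 280, 240, 147, 144, 120, 90, 72.
The seventh-highest RPN is 90 (#7).

90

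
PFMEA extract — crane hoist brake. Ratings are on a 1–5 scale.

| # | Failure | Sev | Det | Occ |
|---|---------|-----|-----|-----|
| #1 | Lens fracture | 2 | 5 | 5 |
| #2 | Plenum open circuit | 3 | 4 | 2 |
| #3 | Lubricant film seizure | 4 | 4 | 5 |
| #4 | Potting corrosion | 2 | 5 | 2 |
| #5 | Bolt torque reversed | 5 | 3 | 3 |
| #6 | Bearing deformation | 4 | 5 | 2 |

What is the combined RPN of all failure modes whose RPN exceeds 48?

130

RPN = Severity × Occurrence × Detection:
  #1: 2 × 5 × 5 = 50
  #2: 3 × 2 × 4 = 24
  #3: 4 × 5 × 4 = 80
  #4: 2 × 2 × 5 = 20
  #5: 5 × 3 × 3 = 45
  #6: 4 × 2 × 5 = 40
RPN > 48: #1 (50), #3 (80).
Sum: 50 + 80 = 130.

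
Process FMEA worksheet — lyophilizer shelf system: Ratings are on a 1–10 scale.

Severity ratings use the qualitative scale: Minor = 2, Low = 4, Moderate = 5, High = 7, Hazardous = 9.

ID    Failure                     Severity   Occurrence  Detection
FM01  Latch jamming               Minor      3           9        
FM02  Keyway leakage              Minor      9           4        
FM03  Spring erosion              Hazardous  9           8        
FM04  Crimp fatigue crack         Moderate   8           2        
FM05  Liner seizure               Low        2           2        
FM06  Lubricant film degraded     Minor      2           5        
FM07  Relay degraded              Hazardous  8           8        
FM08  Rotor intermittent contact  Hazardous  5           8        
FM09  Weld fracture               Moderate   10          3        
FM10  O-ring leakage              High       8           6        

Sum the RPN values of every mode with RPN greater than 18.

2296

RPN = Severity × Occurrence × Detection:
  FM01: 2 × 3 × 9 = 54
  FM02: 2 × 9 × 4 = 72
  FM03: 9 × 9 × 8 = 648
  FM04: 5 × 8 × 2 = 80
  FM05: 4 × 2 × 2 = 16
  FM06: 2 × 2 × 5 = 20
  FM07: 9 × 8 × 8 = 576
  FM08: 9 × 5 × 8 = 360
  FM09: 5 × 10 × 3 = 150
  FM10: 7 × 8 × 6 = 336
RPN > 18: FM01 (54), FM02 (72), FM03 (648), FM04 (80), FM06 (20), FM07 (576), FM08 (360), FM09 (150), FM10 (336).
Sum: 54 + 72 + 648 + 80 + 20 + 576 + 360 + 150 + 336 = 2296.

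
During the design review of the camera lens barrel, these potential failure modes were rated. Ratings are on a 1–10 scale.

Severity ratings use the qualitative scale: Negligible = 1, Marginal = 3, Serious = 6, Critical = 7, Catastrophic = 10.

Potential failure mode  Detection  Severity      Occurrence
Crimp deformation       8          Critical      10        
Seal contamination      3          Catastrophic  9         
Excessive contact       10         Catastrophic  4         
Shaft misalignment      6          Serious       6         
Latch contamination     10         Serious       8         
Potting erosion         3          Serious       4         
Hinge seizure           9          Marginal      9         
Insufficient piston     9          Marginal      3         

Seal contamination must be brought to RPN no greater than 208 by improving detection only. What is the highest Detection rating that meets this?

2

Seal contamination: S=10, O=9, D=3 → current RPN = 270.
Fixed product = 90. Need 90 × D ≤ 208, so D ≤ 208/90 = 2.31.
Maximum integer Detection rating = 2 (gives RPN 180; D=3 would give 270 > 208).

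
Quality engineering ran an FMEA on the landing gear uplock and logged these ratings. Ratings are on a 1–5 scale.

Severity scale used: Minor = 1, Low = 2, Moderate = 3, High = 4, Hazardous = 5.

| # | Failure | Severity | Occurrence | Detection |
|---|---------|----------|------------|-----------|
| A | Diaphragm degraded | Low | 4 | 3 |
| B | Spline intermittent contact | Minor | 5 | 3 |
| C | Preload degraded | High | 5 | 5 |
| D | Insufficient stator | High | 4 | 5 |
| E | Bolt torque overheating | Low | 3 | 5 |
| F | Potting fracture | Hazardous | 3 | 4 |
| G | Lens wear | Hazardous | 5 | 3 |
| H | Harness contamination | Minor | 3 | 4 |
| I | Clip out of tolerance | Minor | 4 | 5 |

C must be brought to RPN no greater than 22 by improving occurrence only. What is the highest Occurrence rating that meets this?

1

C: S=4, O=5, D=5 → current RPN = 100.
Fixed product = 20. Need 20 × O ≤ 22, so O ≤ 22/20 = 1.10.
Maximum integer Occurrence rating = 1 (gives RPN 20; O=2 would give 40 > 22).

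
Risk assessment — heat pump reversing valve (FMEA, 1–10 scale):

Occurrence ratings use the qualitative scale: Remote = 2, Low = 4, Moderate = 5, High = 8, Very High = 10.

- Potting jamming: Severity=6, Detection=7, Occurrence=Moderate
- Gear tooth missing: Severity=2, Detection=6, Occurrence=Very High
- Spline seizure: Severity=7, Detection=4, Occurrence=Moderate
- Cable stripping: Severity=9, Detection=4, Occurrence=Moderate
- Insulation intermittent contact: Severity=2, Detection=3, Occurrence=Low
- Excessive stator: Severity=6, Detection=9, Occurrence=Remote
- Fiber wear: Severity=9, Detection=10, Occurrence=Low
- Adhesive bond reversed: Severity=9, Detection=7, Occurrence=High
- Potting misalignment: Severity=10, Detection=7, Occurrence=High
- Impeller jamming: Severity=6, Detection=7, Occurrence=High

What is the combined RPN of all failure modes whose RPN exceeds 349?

1424

RPN = Severity × Occurrence × Detection:
  Potting jamming: 6 × 5 × 7 = 210
  Gear tooth missing: 2 × 10 × 6 = 120
  Spline seizure: 7 × 5 × 4 = 140
  Cable stripping: 9 × 5 × 4 = 180
  Insulation intermittent contact: 2 × 4 × 3 = 24
  Excessive stator: 6 × 2 × 9 = 108
  Fiber wear: 9 × 4 × 10 = 360
  Adhesive bond reversed: 9 × 8 × 7 = 504
  Potting misalignment: 10 × 8 × 7 = 560
  Impeller jamming: 6 × 8 × 7 = 336
RPN > 349: Fiber wear (360), Adhesive bond reversed (504), Potting misalignment (560).
Sum: 360 + 504 + 560 = 1424.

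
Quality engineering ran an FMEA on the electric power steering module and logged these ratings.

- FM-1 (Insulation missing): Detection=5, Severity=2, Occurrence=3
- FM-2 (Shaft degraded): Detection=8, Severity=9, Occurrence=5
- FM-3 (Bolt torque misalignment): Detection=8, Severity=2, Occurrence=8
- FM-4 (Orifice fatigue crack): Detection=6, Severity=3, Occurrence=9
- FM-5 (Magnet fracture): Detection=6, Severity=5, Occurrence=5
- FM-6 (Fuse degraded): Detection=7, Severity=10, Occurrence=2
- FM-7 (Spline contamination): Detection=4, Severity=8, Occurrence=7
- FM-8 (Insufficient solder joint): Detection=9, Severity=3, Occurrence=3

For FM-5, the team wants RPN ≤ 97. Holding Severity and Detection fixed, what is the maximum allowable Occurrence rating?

FM-5: S=5, O=5, D=6 → current RPN = 150.
Fixed product = 30. Need 30 × O ≤ 97, so O ≤ 97/30 = 3.23.
Maximum integer Occurrence rating = 3 (gives RPN 90; O=4 would give 120 > 97).

3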